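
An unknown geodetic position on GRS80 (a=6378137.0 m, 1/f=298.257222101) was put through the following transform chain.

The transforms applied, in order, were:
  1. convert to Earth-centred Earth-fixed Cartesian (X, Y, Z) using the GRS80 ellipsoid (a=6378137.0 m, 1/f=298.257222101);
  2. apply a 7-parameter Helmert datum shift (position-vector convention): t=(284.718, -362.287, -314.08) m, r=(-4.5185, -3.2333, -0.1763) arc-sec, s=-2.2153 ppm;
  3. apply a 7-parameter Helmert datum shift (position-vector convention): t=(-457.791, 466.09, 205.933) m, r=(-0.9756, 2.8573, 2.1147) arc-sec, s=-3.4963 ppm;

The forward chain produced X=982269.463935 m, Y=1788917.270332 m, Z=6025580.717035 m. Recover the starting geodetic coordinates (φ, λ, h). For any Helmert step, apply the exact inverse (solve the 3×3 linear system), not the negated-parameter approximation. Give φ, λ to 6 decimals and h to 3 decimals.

φ=71.407084°, λ=61.220787°, h=3009.446 m

start: X=982269.4639, Y=1788917.2703, Z=6025580.7170 m
→ Helmert⁻¹: X=982665.5588, Y=1788418.8594, Z=6025417.9220
→ Helmert⁻¹: X=982475.9451, Y=1788653.9465, Z=6025769.1329
→ geod (Bowring, a=6378137.000): φ=71.40708400°, λ=61.22078700°, h=3009.4460 m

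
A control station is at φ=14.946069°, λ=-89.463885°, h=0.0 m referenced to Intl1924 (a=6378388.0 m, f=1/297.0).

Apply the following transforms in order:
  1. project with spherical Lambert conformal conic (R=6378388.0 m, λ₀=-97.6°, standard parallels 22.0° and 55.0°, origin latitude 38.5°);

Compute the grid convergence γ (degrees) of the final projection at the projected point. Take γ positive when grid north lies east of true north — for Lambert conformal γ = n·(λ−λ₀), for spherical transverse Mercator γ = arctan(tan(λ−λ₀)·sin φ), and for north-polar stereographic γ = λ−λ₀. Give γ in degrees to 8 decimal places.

5.13825535

start: φ=14.946069°, λ=-89.463885°, h=0.000 m
→ into lcc (λ₀=-97.6°): φ=14.94606900°, λ−λ₀=8.13611500°
convergence γ = 5.13825535°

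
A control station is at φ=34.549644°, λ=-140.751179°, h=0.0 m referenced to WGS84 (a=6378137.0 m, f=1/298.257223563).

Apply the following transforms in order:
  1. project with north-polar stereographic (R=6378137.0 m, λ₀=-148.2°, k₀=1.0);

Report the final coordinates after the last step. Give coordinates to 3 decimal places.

E=869155.029 m, N=-6647768.353 m

start: φ=34.549644°, λ=-140.751179°, h=0.000 m
→ stereo (R=6378137.0, λ₀=-148.2°): E=869155.0286, N=-6647768.3527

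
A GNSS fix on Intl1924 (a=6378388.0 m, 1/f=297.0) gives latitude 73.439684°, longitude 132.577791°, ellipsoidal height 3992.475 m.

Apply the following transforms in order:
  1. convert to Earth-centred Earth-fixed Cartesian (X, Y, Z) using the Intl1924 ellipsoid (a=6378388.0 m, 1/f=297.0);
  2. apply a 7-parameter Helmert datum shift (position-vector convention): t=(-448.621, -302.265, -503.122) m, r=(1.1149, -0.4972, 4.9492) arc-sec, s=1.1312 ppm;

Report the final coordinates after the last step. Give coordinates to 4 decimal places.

start: φ=73.439684°, λ=132.577791°, h=3992.475 m
→ ECEF (a=6378388.000, f=1/297.0): X=-1234626.0816, Y=1343690.7542, Z=6095381.0285
→ Helmert 7p (PV): X=-1235123.0332, Y=1343327.4383, Z=6094889.0884

X=-1235123.0332 m, Y=1343327.4383 m, Z=6094889.0884 m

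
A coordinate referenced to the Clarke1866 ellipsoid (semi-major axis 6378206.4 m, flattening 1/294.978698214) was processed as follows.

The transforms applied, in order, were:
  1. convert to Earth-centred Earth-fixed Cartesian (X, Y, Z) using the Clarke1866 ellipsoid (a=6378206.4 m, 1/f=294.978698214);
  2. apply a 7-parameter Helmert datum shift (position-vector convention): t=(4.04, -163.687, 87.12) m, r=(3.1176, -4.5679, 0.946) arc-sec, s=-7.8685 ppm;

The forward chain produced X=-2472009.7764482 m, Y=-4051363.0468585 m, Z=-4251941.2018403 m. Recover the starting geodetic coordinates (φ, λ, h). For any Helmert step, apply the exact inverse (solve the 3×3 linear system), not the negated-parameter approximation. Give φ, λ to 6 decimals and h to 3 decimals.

start: X=-2472009.7764, Y=-4051363.0469, Z=-4251941.2018 m
→ Helmert⁻¹: X=-2472146.0110, Y=-4051284.1651, Z=-4251945.7982
→ geod (Bowring, a=6378206.400): φ=-42.05061900°, λ=-121.39208200°, h=3532.2770 m

φ=-42.050619°, λ=-121.392082°, h=3532.277 m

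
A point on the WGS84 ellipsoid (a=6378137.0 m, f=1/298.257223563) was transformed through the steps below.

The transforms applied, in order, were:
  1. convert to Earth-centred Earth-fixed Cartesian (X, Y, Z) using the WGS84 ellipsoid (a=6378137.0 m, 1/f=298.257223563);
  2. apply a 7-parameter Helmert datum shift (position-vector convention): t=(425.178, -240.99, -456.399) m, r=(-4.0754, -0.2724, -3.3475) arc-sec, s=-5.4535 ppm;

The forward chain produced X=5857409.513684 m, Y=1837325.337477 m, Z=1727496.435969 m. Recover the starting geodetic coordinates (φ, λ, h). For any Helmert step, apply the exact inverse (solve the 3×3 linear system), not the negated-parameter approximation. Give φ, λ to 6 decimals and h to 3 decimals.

start: X=5857409.5137, Y=1837325.3375, Z=1727496.4360 m
→ Helmert⁻¹: X=5856988.7357, Y=1837637.2608, Z=1727990.8317
→ geod (Bowring, a=6378137.000): φ=15.82258900°, λ=17.41931200°, h=522.9080 m

φ=15.822589°, λ=17.419312°, h=522.908 m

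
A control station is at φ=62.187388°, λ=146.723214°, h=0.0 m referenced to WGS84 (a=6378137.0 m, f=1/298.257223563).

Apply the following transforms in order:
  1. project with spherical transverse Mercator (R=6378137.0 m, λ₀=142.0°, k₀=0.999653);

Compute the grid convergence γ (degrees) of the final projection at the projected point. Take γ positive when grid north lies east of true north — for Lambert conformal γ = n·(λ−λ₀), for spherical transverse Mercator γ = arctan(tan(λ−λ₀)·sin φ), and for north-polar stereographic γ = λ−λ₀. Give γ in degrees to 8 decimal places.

4.17963938

start: φ=62.187388°, λ=146.723214°, h=0.000 m
→ into tm (λ₀=142.0°): φ=62.18738800°, λ−λ₀=4.72321400°
convergence γ = 4.17963938°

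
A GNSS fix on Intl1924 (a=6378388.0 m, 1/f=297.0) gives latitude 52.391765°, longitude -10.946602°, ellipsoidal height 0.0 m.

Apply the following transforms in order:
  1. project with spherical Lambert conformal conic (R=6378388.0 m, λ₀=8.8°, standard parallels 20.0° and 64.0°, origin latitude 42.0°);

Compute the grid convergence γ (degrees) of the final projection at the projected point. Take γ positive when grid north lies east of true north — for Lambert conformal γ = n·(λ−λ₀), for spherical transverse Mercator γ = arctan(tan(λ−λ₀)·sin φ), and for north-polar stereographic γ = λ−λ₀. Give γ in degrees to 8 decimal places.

-13.57018536

start: φ=52.391765°, λ=-10.946602°, h=0.000 m
→ into lcc (λ₀=8.8°): φ=52.39176500°, λ−λ₀=-19.74660200°
convergence γ = -13.57018536°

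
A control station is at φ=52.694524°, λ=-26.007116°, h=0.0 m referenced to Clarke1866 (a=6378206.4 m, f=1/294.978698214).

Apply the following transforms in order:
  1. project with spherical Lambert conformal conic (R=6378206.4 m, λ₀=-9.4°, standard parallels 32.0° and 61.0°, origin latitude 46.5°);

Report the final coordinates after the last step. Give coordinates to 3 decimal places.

start: φ=52.694524°, λ=-26.007116°, h=0.000 m
→ lcc (R=6378206.4, λ₀=-9.4°): E=-1081496.0383, N=783772.1297

E=-1081496.038 m, N=783772.130 m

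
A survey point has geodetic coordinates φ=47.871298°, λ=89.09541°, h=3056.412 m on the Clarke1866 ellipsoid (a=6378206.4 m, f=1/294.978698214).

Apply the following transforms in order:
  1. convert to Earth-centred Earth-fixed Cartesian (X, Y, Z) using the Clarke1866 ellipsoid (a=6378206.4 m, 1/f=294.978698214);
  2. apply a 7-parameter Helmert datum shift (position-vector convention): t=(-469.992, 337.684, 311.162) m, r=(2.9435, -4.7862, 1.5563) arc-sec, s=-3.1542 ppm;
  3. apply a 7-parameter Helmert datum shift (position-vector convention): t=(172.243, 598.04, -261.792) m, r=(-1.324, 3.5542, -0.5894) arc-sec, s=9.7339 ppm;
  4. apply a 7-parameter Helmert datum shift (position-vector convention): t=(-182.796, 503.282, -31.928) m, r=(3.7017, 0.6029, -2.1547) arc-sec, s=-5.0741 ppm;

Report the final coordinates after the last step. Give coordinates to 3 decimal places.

X=67234.659 m, Y=4289315.505 m, Z=4709486.832 m

start: φ=47.871298°, λ=89.095410°, h=3056.412 m
→ ECEF (a=6378206.400, f=1/294.978698214): X=67704.7588, Y=4287991.9198, Z=4709351.4430
→ Helmert 7p (PV): X=67092.9236, Y=4288249.3849, Z=4709710.5133
→ Helmert 7p (PV): X=67359.2284, Y=4288919.2062, Z=4709465.8828
→ Helmert 7p (PV): X=67234.6591, Y=4289315.5048, Z=4709486.8317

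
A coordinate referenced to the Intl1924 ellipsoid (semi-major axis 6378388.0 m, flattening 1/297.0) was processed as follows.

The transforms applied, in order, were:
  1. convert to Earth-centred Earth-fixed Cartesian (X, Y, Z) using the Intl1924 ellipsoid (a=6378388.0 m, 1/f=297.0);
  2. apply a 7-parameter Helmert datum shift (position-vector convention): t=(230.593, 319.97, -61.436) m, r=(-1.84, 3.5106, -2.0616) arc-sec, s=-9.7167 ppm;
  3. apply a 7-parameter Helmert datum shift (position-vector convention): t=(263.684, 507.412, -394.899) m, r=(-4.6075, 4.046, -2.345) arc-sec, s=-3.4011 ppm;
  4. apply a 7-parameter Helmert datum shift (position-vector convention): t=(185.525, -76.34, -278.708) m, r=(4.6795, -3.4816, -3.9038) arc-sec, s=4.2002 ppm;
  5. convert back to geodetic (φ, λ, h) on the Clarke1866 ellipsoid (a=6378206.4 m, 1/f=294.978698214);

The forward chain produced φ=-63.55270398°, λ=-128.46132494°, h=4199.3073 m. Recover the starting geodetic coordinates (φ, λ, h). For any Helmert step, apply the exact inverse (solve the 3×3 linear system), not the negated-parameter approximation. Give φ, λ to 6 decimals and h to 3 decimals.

start: φ=-63.552704°, λ=-128.461325°, h=4199.307 m
→ ECEF (a=6378206.400, f=1/294.978698214): X=-1772846.4401, Y=-2231864.0794, Z=-5691248.8824
→ Helmert⁻¹: X=-1773078.3337, Y=-2231941.0309, Z=-5690865.7073
→ Helmert⁻¹: X=-1773211.0459, Y=-2232349.0803, Z=-5690574.8105
→ Helmert⁻¹: X=-1773339.7022, Y=-2232657.7055, Z=-5690618.7666
→ geod (Bowring, a=6378388.000): φ=-63.54168700°, λ=-128.45916700°, h=3749.6690 m

φ=-63.541687°, λ=-128.459167°, h=3749.669 m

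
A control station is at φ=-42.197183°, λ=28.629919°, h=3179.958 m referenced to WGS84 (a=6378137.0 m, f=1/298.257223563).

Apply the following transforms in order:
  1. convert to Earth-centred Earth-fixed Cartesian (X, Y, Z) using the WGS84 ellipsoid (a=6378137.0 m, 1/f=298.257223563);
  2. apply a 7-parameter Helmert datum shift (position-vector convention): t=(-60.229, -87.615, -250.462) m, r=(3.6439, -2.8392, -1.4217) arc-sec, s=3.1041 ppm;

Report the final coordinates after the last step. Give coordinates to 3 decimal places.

X=4155803.838 m, Y=2268585.168 m, Z=-4264157.392 m

start: φ=-42.197183°, λ=28.629919°, h=3179.958 m
→ ECEF (a=6378137.000, f=1/298.257223563): X=4155776.8367, Y=2268619.0569, Z=-4263990.9757
→ Helmert 7p (PV): X=4155803.8377, Y=2268585.1682, Z=-4264157.3920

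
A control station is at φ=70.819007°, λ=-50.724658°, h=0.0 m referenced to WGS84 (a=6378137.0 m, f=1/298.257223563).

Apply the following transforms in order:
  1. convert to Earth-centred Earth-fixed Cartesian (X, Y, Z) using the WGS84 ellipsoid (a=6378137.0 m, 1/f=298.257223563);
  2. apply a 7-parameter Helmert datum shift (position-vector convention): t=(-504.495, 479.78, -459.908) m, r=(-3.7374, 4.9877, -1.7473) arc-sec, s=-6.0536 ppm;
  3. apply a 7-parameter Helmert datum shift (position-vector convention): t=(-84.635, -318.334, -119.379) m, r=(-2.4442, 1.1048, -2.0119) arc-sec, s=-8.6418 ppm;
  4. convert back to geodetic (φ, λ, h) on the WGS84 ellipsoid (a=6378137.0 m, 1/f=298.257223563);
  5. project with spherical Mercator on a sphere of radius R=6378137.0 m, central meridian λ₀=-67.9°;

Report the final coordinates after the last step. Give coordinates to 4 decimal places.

E=1911522.1462 m, N=11341606.2102 m

start: φ=70.819007°, λ=-50.724658°, h=0.000 m
→ ECEF (a=6378137.000, f=1/298.257223563): X=1330567.3538, Y=-1627063.7793, Z=6001677.1015
→ Helmert 7p (PV): X=1330186.1471, Y=-1626476.6748, Z=6001178.1687
→ Helmert 7p (PV): X=1330106.2958, Y=-1626722.8154, Z=6001019.0773
→ geod (Bowring, a=6378137.000): φ=70.82177470°, λ=-50.72850440°, h=-804.1006 m
→ merc (R=6378137.0, λ₀=-67.9°): E=1911522.1462, N=11341606.2102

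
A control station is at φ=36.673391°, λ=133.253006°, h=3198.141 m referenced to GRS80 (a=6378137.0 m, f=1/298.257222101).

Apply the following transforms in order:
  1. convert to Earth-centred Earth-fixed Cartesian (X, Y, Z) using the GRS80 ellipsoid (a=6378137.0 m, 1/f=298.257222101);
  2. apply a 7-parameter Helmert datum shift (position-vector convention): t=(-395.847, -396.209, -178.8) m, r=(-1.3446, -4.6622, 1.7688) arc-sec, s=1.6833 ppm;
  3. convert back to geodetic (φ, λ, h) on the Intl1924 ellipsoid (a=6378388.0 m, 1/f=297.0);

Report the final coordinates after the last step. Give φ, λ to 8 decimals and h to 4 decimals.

start: φ=36.673391°, λ=133.253006°, h=3198.141 m
→ ECEF (a=6378137.000, f=1/298.257222101): X=-3511271.1583, Y=3732198.8016, Z=3790294.4626
→ Helmert 7p (PV): X=-3511790.5930, Y=3731803.4727, Z=3790018.3479
→ geod (Bowring, a=6378388.000): φ=36.67181799°, λ=133.26026486°, h=2869.3241 m

φ=36.67181799°, λ=133.26026486°, h=2869.3241 m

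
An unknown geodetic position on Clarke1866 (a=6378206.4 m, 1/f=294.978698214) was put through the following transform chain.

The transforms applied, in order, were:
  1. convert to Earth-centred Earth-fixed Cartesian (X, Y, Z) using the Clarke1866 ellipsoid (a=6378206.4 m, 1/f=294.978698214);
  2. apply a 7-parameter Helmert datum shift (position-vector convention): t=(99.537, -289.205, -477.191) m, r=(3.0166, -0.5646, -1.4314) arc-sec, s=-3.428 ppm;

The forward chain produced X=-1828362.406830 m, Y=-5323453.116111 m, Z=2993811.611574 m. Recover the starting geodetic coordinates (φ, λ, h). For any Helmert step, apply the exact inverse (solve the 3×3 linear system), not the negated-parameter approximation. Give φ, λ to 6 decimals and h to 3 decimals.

start: X=-1828362.4068, Y=-5323453.1161, Z=2993811.6116 m
→ Helmert⁻¹: X=-1828423.0748, Y=-5323151.0550, Z=2994381.9224
→ geod (Bowring, a=6378206.400): φ=28.17510000°, λ=-108.95683300°, h=1956.2860 m

φ=28.175100°, λ=-108.956833°, h=1956.286 m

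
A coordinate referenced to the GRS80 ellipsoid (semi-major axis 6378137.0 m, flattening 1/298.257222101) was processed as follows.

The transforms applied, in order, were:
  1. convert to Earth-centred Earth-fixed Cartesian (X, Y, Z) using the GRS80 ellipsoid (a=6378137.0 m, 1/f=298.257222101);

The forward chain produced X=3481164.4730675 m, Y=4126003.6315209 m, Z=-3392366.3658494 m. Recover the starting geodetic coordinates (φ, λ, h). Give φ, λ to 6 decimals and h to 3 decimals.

start: X=3481164.4731, Y=4126003.6315, Z=-3392366.3658 m
→ geod (Bowring, a=6378137.000): φ=-32.31900800°, λ=49.84522600°, h=3718.1600 m

φ=-32.319008°, λ=49.845226°, h=3718.160 m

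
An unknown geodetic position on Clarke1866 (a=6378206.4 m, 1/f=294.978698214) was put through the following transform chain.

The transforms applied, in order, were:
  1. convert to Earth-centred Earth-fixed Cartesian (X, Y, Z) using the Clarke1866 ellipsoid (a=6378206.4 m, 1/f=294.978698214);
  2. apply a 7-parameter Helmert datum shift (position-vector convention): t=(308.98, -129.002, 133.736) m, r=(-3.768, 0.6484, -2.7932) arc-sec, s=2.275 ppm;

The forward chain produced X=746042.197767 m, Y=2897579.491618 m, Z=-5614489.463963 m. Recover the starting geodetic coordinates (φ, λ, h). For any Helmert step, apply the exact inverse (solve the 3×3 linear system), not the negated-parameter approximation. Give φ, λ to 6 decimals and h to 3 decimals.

start: X=746042.1978, Y=2897579.4916, Z=-5614489.4640 m
→ Helmert⁻¹: X=745709.9291, Y=2897814.5651, Z=-5614555.1459
→ geod (Bowring, a=6378206.400): φ=-62.10621300°, λ=75.56888600°, h=777.8240 m

φ=-62.106213°, λ=75.568886°, h=777.824 m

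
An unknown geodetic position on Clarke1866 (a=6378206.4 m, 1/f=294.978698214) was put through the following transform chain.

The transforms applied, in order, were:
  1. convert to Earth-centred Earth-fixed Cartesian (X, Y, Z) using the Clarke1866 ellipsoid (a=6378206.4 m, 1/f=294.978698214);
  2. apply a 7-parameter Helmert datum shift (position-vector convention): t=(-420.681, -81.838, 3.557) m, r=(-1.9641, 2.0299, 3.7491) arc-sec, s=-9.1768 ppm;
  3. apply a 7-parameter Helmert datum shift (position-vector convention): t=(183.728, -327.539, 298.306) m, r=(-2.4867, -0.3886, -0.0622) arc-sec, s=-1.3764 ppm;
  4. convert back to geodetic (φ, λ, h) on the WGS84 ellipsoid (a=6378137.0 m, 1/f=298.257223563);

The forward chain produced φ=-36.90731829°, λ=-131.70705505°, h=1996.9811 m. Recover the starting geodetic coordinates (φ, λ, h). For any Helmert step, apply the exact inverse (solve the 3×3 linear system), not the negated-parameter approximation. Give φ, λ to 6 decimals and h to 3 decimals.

start: φ=-36.907318°, λ=-131.707055°, h=1996.981 m
→ ECEF (a=6378137.000, f=1/298.257223563): X=-3398315.3766, Y=-3813240.1174, Z=-3810373.0098
→ Helmert⁻¹: X=-3398509.8119, Y=-3812872.9099, Z=-3810716.1255
→ Helmert⁻¹: X=-3398152.1122, Y=-3812728.0086, Z=-3810824.4007
→ geod (Bowring, a=6378206.400): φ=-36.91528200°, λ=-131.70951000°, h=1891.7690 m

φ=-36.915282°, λ=-131.709510°, h=1891.769 m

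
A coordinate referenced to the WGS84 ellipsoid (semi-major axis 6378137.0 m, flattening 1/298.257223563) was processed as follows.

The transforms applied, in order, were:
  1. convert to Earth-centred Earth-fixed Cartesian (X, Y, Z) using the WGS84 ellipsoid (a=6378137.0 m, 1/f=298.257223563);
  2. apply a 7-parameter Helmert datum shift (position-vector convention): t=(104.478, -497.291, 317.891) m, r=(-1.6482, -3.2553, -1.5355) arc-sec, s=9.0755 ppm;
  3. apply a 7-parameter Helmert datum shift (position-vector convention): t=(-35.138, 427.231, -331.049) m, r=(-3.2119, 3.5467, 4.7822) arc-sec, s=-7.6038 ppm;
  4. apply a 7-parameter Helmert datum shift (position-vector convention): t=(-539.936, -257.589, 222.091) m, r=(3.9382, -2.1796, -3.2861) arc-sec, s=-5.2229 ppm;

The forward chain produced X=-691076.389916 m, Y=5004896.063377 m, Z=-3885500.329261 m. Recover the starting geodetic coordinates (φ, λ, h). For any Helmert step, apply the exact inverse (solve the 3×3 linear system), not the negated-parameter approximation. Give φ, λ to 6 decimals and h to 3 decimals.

start: X=-691076.3899, Y=5004896.0634, Z=-3885500.3293 m
→ Helmert⁻¹: X=-690660.8606, Y=5005094.5988, Z=-3885830.9788
→ Helmert⁻¹: X=-690448.1292, Y=5004781.9338, Z=-3885463.4137
→ Helmert⁻¹: X=-690644.9255, Y=5005259.7079, Z=-3885695.1442
→ geod (Bowring, a=6378137.000): φ=-37.74759600°, λ=97.85628200°, h=3864.0240 m

φ=-37.747596°, λ=97.856282°, h=3864.024 m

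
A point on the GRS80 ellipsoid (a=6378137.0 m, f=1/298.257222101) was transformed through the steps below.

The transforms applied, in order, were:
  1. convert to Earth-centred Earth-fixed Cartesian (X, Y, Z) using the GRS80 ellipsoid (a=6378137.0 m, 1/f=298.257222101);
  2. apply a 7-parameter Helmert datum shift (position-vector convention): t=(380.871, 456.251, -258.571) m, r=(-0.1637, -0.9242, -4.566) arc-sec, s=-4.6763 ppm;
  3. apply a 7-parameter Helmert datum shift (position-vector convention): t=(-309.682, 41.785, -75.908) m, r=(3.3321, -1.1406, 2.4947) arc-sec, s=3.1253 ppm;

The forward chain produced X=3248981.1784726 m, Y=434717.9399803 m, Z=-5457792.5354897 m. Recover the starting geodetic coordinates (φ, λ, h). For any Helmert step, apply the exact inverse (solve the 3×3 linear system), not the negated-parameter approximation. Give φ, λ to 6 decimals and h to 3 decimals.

start: X=3248981.1785, Y=434717.9400, Z=-5457792.5355 m
→ Helmert⁻¹: X=3249255.7811, Y=434547.3312, Z=-5457724.5581
→ Helmert⁻¹: X=3248856.0387, Y=434169.3601, Z=-5457505.7204
→ geod (Bowring, a=6378137.000): φ=-59.18077500°, λ=7.61177200°, h=3755.3660 m

φ=-59.180775°, λ=7.611772°, h=3755.366 m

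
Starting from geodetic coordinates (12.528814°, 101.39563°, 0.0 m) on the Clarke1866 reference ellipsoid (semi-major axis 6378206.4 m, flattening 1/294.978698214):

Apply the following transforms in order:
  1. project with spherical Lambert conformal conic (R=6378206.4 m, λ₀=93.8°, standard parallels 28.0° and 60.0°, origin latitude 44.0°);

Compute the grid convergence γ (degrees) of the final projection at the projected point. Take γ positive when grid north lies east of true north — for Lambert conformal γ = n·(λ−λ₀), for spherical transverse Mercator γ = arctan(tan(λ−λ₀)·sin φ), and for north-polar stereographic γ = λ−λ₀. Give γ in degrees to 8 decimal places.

start: φ=12.528814°, λ=101.395630°, h=0.000 m
→ into lcc (λ₀=93.8°): φ=12.52881400°, λ−λ₀=7.59563000°
convergence γ = 5.34856091°

5.34856091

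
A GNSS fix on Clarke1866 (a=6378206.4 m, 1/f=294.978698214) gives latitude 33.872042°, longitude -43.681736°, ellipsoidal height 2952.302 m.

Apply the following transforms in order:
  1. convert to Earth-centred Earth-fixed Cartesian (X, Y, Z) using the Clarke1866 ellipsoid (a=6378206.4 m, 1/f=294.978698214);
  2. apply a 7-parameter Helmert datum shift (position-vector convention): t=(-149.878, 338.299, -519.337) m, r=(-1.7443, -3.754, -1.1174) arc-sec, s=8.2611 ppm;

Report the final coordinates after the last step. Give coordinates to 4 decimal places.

start: φ=33.872042°, λ=-43.681736°, h=2952.302 m
→ ECEF (a=6378206.400, f=1/294.978698214): X=3835606.4267, Y=-3663046.6131, Z=3536131.4026
→ Helmert 7p (PV): X=3835404.0332, Y=-3662729.4498, Z=3535742.0633

X=3835404.0332 m, Y=-3662729.4498 m, Z=3535742.0633 m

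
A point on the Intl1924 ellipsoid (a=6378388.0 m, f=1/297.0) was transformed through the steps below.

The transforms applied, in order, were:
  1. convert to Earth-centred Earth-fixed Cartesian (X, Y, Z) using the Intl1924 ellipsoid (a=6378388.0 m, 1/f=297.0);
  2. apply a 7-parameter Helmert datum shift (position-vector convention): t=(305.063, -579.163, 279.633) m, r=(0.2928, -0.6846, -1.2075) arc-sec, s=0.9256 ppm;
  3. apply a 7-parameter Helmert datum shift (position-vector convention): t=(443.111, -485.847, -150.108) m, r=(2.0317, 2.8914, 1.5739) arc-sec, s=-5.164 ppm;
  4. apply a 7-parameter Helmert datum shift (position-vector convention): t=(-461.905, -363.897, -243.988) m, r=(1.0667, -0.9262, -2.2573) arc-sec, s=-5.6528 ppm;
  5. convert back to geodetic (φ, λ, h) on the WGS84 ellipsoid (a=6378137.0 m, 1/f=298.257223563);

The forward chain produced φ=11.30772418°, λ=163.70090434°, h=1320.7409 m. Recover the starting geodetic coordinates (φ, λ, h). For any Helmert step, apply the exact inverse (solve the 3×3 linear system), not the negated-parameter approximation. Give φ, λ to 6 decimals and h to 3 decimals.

φ=11.307247°, λ=163.689447°, h=1821.492 m

start: φ=11.307724°, λ=163.700904°, h=1320.741 m
→ ECEF (a=6378137.000, f=1/298.257223563): X=-6004978.7030, Y=1755875.7745, Z=1242661.2974
→ Helmert⁻¹: X=-6004564.3785, Y=1756190.3149, Z=1242930.1917
→ Helmert⁻¹: X=-6005042.5188, Y=1756743.2982, Z=1242985.2371
→ Helmert⁻¹: X=-6005348.1860, Y=1757287.4426, Z=1242721.8912
→ geod (Bowring, a=6378388.000): φ=11.30724700°, λ=163.68944700°, h=1821.4920 m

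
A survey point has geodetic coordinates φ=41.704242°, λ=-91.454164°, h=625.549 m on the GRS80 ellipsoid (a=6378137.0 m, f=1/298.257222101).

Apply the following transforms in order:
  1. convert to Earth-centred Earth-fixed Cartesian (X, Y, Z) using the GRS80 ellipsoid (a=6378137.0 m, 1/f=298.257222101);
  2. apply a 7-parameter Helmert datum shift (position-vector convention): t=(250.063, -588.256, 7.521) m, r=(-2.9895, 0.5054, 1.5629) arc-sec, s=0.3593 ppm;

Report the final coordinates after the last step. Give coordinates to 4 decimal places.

start: φ=41.704242°, λ=-91.454164°, h=625.549 m
→ ECEF (a=6378137.000, f=1/298.257222101): X=-121033.7262, Y=-4767847.8103, Z=4221551.1014
→ Helmert 7p (PV): X=-120737.2361, Y=-4768377.5114, Z=4221629.5386

X=-120737.2361 m, Y=-4768377.5114 m, Z=4221629.5386 m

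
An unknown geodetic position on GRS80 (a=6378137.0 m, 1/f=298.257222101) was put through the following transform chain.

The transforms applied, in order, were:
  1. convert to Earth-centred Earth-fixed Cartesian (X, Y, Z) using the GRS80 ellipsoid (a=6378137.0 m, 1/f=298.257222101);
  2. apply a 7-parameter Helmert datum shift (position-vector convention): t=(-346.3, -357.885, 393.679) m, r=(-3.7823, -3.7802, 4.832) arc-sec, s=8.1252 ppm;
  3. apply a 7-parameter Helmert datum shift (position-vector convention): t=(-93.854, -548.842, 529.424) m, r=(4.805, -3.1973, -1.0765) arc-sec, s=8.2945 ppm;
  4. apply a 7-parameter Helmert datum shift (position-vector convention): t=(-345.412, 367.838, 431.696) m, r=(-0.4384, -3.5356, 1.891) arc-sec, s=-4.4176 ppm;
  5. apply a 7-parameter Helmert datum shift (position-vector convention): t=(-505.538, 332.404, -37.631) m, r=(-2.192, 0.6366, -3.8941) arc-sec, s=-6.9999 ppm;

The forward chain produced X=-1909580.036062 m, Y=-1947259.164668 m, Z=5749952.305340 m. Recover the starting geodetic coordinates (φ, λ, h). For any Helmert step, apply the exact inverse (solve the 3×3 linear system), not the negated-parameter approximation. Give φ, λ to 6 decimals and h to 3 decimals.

start: X=-1909580.0361, Y=-1947259.1647, Z=5749952.3053 m
→ Helmert⁻¹: X=-1909068.8369, Y=-1947702.3492, Z=5750003.5955
→ Helmert⁻¹: X=-1908651.1618, Y=-1948073.5153, Z=5749625.8748
→ Helmert⁻¹: X=-1908442.1971, Y=-1947384.5523, Z=5749123.7129
→ Helmert⁻¹: X=-1908020.6504, Y=-1947071.5640, Z=5748682.5892
→ geod (Bowring, a=6378137.000): φ=64.77771000°, λ=-134.41963100°, h=1647.2200 m

φ=64.777710°, λ=-134.419631°, h=1647.220 m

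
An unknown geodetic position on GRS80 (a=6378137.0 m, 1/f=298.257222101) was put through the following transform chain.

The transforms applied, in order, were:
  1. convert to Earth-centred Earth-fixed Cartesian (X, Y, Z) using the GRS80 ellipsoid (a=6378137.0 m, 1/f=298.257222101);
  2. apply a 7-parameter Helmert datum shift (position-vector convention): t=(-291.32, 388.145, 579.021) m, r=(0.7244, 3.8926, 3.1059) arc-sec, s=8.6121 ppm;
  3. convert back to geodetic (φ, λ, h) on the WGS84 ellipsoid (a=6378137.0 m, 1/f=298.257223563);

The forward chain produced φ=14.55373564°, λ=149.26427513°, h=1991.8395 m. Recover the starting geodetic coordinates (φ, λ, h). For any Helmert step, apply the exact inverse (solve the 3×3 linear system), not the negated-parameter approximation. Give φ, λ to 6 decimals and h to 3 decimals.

start: φ=14.553736°, λ=149.264275°, h=1991.839 m
→ ECEF (a=6378137.000, f=1/298.257223563): X=-5309091.7160, Y=3156786.9824, Z=1592856.2678
→ Helmert⁻¹: X=-5308737.1940, Y=3156457.1840, Z=1592152.2629
→ geod (Bowring, a=6378137.000): φ=14.54865300°, λ=149.26522400°, h=1356.8670 m

φ=14.548653°, λ=149.265224°, h=1356.867 m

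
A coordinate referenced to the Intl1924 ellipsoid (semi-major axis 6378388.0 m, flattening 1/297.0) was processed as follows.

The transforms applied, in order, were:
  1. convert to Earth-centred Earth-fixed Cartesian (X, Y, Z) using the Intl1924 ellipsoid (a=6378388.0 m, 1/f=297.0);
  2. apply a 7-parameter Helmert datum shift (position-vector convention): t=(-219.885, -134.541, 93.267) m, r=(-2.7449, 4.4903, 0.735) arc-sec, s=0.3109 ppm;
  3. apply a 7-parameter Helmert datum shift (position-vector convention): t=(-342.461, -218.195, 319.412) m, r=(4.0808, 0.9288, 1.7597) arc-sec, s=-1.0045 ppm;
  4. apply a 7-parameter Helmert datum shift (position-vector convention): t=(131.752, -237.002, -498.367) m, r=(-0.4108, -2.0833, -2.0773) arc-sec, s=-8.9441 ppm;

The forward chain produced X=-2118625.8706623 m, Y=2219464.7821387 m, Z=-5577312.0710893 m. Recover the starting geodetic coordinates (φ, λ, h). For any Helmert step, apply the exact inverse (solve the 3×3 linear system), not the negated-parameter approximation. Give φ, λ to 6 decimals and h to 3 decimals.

φ=-61.345159°, λ=133.653968°, h=3777.574 m

start: X=-2118625.8707, Y=2219464.7821, Z=-5577312.0711 m
→ Helmert⁻¹: X=-2118855.2548, Y=2219711.4054, Z=-5576837.7626
→ Helmert⁻¹: X=-2118470.8698, Y=2219839.5624, Z=-5577216.2342
→ Helmert⁻¹: X=-2118120.9993, Y=2220055.1819, Z=-5577324.3341
→ geod (Bowring, a=6378388.000): φ=-61.34515900°, λ=133.65396800°, h=3777.5740 m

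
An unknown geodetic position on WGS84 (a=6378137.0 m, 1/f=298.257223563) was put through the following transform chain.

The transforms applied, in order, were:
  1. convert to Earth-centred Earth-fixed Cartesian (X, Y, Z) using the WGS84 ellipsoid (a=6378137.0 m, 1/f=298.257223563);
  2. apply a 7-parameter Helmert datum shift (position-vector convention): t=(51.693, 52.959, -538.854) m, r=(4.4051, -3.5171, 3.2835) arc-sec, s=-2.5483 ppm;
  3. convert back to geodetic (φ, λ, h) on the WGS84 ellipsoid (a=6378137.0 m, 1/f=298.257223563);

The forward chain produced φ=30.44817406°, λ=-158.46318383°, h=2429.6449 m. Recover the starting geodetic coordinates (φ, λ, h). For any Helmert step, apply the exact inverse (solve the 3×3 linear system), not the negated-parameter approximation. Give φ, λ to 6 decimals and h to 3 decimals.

φ=30.453416°, λ=-158.464236°, h=2777.627 m

start: φ=30.448174°, λ=-158.463184°, h=2429.645 m
→ ECEF (a=6378137.000, f=1/298.257223563): X=-5120969.1021, Y=-2021005.4644, Z=3214534.0255
→ Helmert⁻¹: X=-5121011.1919, Y=-2020913.3872, Z=3215211.5525
→ geod (Bowring, a=6378137.000): φ=30.45341600°, λ=-158.46423600°, h=2777.6270 m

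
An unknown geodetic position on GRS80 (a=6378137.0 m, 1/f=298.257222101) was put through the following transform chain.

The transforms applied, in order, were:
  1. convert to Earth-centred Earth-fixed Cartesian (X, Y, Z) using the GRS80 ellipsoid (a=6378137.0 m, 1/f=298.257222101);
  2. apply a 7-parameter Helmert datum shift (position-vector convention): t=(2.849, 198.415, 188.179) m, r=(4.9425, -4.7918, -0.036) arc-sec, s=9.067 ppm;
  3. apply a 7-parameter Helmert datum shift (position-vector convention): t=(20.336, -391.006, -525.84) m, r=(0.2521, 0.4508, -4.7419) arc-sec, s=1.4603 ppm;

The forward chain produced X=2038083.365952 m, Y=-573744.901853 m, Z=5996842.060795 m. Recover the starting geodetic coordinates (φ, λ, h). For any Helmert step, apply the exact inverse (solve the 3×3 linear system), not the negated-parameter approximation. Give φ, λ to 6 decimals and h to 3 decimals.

φ=70.674788°, λ=-15.711514°, h=759.606 m

start: X=2038083.3660, Y=-573744.9019, Z=5996842.0608 m
→ Helmert⁻¹: X=2038060.1261, Y=-573298.8748, Z=5997364.2978
→ Helmert⁻¹: X=2038178.2184, Y=-573348.0325, Z=5997088.1319
→ geod (Bowring, a=6378137.000): φ=70.67478800°, λ=-15.71151400°, h=759.6060 m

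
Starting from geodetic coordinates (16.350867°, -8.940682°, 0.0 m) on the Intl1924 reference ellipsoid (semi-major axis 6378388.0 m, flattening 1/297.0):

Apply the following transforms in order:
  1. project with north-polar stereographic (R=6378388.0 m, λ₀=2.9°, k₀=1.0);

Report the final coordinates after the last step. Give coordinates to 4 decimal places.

E=-1959948.0380 m, N=-9348577.0287 m

start: φ=16.350867°, λ=-8.940682°, h=0.000 m
→ stereo (R=6378388.0, λ₀=2.9°): E=-1959948.0380, N=-9348577.0287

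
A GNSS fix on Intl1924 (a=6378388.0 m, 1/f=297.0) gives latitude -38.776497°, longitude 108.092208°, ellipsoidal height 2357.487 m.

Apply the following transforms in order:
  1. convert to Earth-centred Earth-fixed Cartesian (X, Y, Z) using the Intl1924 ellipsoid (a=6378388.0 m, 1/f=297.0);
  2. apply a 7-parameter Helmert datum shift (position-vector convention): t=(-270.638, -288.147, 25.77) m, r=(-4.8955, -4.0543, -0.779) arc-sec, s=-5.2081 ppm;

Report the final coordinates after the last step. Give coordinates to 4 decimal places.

start: φ=-38.776497°, λ=108.092208°, h=2357.487 m
→ ECEF (a=6378388.000, f=1/297.0): X=-1546824.7822, Y=4734696.7487, Z=-3974545.9633
→ Helmert 7p (PV): X=-1546991.3603, Y=4734295.4532, Z=-3974642.2703

X=-1546991.3603 m, Y=4734295.4532 m, Z=-3974642.2703 m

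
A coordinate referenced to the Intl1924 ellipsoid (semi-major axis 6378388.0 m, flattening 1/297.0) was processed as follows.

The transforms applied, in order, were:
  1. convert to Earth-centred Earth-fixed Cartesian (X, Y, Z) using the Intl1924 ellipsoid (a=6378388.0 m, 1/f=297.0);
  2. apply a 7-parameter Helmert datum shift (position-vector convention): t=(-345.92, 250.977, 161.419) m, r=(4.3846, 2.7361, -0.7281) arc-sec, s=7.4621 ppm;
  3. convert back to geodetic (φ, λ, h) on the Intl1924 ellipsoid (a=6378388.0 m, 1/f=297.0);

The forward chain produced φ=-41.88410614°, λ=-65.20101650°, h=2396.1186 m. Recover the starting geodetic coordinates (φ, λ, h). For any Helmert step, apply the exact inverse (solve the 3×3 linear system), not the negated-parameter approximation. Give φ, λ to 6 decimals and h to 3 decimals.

φ=-41.881523°, λ=-65.198141°, h=2733.454 m

start: φ=-41.884106°, λ=-65.201017°, h=2396.119 m
→ ECEF (a=6378388.000, f=1/297.0): X=1995510.2202, Y=-4318881.0312, Z=-4237701.4894
→ Helmert⁻¹: X=1995912.7066, Y=-4319182.8149, Z=-4237712.9960
→ geod (Bowring, a=6378388.000): φ=-41.88152300°, λ=-65.19814100°, h=2733.4540 m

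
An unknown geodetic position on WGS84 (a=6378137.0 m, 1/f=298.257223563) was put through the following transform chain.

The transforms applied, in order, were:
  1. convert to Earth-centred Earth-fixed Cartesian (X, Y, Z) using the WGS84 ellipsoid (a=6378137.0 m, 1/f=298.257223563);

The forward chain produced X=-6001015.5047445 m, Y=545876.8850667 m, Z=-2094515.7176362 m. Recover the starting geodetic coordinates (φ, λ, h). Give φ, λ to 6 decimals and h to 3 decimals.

start: X=-6001015.5047, Y=545876.8851, Z=-2094515.7176 m
→ geod (Bowring, a=6378137.000): φ=-19.28662800°, λ=174.80244600°, h=3611.5110 m

φ=-19.286628°, λ=174.802446°, h=3611.511 m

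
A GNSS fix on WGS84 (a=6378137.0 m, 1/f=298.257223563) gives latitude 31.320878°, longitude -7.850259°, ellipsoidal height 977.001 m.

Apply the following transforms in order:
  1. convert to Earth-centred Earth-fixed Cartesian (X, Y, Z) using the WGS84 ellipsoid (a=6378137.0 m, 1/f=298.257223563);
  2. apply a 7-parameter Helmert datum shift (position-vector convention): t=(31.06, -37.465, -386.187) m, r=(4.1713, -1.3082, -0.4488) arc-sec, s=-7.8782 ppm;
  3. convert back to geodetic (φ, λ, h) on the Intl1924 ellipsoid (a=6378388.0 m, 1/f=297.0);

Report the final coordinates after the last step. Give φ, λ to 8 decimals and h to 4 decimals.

φ=31.31866898°, λ=-7.85145276°, h=530.3972 m

start: φ=31.320878°, λ=-7.850259°, h=977.001 m
→ ECEF (a=6378137.000, f=1/298.257223563): X=5403300.7013, Y=-744989.3405, Z=3296844.9002
→ Helmert 7p (PV): X=5403266.6625, Y=-745099.3646, Z=3296451.9435
→ geod (Bowring, a=6378388.000): φ=31.31866898°, λ=-7.85145276°, h=530.3972 m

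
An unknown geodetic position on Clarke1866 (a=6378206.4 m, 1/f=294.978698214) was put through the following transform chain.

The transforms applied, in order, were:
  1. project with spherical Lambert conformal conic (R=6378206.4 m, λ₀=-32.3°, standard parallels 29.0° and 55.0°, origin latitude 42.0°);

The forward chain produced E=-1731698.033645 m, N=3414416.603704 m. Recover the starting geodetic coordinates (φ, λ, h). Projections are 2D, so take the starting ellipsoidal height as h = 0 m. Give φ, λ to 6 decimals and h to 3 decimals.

φ=68.570947°, λ=-72.017120°, h=0.000 m

start: E=-1731698.0336, N=3414416.6037 m
→ lcc⁻¹: φ=68.57094700°, λ=-72.01712000°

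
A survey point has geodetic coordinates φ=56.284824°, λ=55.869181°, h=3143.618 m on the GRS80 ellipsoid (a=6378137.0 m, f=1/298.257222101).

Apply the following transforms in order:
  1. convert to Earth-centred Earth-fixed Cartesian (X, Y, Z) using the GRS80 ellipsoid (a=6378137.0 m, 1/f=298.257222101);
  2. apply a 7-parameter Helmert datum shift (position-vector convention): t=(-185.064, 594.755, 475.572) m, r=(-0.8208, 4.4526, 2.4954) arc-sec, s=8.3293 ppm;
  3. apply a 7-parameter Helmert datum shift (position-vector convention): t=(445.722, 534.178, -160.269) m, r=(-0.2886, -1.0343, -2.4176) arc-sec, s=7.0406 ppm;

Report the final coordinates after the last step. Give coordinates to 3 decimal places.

start: φ=56.284824°, λ=55.869181°, h=3143.618 m
→ ECEF (a=6378137.000, f=1/298.257222101): X=1991990.5575, Y=2938751.5462, Z=5284725.6953
→ Helmert 7p (PV): X=1991900.6133, Y=2939415.9082, Z=5285190.5898
→ Helmert 7p (PV): X=1992368.3098, Y=2939954.8295, Z=5285073.4073

X=1992368.310 m, Y=2939954.829 m, Z=5285073.407 m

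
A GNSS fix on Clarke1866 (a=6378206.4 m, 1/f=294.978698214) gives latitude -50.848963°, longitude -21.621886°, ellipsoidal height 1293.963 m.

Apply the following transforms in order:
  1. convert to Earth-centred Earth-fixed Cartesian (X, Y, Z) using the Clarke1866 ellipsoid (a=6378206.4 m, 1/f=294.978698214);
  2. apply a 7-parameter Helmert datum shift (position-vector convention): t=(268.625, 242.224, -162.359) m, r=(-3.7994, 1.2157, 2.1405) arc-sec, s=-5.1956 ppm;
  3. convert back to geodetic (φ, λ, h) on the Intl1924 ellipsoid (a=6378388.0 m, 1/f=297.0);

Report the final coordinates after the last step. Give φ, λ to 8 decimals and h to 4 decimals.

start: φ=-50.848963°, λ=-21.621886°, h=1293.963 m
→ ECEF (a=6378206.400, f=1/294.978698214): X=3752034.2421, Y=-1487193.5786, Z=-4923752.6081
→ Helmert 7p (PV): X=3752269.7863, Y=-1486995.3865, Z=-4923884.1051
→ geod (Bowring, a=6378388.000): φ=-50.84740141°, λ=-21.61803844°, h=1218.4771 m

φ=-50.84740141°, λ=-21.61803844°, h=1218.4771 m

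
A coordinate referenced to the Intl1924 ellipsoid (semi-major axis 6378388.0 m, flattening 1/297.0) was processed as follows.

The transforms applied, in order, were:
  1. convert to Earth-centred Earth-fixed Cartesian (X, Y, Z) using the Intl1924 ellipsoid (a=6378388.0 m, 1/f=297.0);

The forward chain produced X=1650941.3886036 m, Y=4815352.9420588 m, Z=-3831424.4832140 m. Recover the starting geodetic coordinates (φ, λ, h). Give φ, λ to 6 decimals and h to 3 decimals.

φ=-37.153201°, λ=71.075747°, h=670.705 m

start: X=1650941.3886, Y=4815352.9421, Z=-3831424.4832 m
→ geod (Bowring, a=6378388.000): φ=-37.15320100°, λ=71.07574700°, h=670.7050 m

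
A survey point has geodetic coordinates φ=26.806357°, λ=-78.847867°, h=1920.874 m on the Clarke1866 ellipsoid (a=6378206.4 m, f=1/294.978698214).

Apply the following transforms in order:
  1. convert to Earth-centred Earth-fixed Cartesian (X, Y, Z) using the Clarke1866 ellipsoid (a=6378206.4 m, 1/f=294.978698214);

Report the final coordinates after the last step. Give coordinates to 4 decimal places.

X=1102157.4273 m, Y=-5590811.6548 m, Z=2859786.8904 m

start: φ=26.806357°, λ=-78.847867°, h=1920.874 m
→ ECEF (a=6378206.400, f=1/294.978698214): X=1102157.4273, Y=-5590811.6548, Z=2859786.8904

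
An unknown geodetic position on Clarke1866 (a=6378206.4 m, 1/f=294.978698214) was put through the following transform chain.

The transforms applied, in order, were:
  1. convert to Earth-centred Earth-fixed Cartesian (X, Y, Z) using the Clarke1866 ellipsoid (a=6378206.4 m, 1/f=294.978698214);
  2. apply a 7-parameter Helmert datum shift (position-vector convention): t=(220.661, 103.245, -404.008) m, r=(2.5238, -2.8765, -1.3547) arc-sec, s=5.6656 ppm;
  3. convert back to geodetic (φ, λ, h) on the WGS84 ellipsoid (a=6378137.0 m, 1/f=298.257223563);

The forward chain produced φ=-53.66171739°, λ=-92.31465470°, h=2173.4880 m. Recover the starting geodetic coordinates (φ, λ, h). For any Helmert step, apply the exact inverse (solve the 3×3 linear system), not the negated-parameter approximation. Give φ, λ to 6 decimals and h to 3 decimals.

start: φ=-53.661717°, λ=-92.314655°, h=2173.488 m
→ ECEF (a=6378137.000, f=1/298.257223563): X=-153023.5859, Y=-3785806.7858, Z=-5116273.8701
→ Helmert⁻¹: X=-153289.8565, Y=-3785952.1837, Z=-5115792.4162
→ geod (Bowring, a=6378206.400): φ=-53.66006800°, λ=-92.31858900°, h=1962.9220 m

φ=-53.660068°, λ=-92.318589°, h=1962.922 m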